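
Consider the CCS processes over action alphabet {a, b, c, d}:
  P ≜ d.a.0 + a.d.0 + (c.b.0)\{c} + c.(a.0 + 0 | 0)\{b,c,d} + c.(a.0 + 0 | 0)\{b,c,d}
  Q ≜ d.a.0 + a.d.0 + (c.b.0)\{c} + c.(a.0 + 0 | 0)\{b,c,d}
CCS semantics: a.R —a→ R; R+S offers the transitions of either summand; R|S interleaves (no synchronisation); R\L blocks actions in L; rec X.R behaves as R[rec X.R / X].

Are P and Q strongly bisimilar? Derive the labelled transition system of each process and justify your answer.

LTS(P): 6 reachable states
  p0 = d.a.0 + a.d.0 + (c.b.0)\{c} + c.(a.0 + 0 | 0)\{b,c,d} + c.(a.0 + 0 | 0)\{b,c,d} :: -a-> p1, -c-> p2, -d-> p3
  p1 = d.0 :: -d-> p4
  p2 = (a.0 + 0 | 0)\{b,c,d} :: -a-> p5
  p3 = a.0 :: -a-> p4
  p4 = 0 :: deadlocked
  p5 = 0\{b,c,d} :: deadlocked
LTS(Q): 6 reachable states
  q0 = d.a.0 + a.d.0 + (c.b.0)\{c} + c.(a.0 + 0 | 0)\{b,c,d} :: -a-> q1, -c-> q2, -d-> q3
  q1 = d.0 :: -d-> q4
  q2 = (a.0 + 0 | 0)\{b,c,d} :: -a-> q5
  q3 = a.0 :: -a-> q4
  q4 = 0 :: deadlocked
  q5 = 0\{b,c,d} :: deadlocked
Coarsest stable partition (strong bisimilarity classes):
  B0 = {p0, q0}
  B1 = {p2, p3, q2, q3}
  B2 = {p4, p5, q4, q5}
  B3 = {p1, q1}
p0 ∈ B0, q0 ∈ B0 → same block

P ~ Q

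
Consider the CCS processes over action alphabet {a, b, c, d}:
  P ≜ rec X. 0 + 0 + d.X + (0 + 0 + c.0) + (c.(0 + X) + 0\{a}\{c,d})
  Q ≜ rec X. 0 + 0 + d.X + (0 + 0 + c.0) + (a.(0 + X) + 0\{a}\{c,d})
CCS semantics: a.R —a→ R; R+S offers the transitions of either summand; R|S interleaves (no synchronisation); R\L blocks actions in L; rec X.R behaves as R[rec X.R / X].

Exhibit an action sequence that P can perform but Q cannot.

LTS(P): 3 reachable states
  u0 = rec X. 0 + 0 + d.X + (0 + 0 + c.0) + (c.(0 + X) + 0\{a}\{c,d}) :: —c→ u1, —c→ u2, —d→ u0
  u1 = 0 :: stopped
  u2 = 0 + (rec X. 0 + 0 + d.X + (0 + 0 + c.0) + (c.(0 + X) + 0\{a}\{c,d})) :: —c→ u1, —c→ u2, —d→ u0
LTS(Q): 3 reachable states
  v0 = rec X. 0 + 0 + d.X + (0 + 0 + c.0) + (a.(0 + X) + 0\{a}\{c,d}) :: —a→ v1, —c→ v2, —d→ v0
  v1 = 0 + (rec X. 0 + 0 + d.X + (0 + 0 + c.0) + (a.(0 + X) + 0\{a}\{c,d})) :: —a→ v1, —c→ v2, —d→ v0
  v2 = 0 :: stopped
Executing cc from P (initial set {u0}):
  step 1 (c): {u1, u2}
  step 2 (c): {u1, u2}
  — P admits the full trace.
Executing cc from Q (initial set {v0}):
  step 1 (c): {v2}
  step 2 (c): ∅ (Q stuck)

cc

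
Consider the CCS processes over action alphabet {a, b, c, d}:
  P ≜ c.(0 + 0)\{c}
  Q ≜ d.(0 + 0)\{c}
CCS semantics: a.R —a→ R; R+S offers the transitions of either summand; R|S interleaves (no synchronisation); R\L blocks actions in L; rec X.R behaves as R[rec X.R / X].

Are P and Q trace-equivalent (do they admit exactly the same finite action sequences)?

traces(P) ≠ traces(Q) — witness ⟨c⟩

LTS(P): 2 reachable states
  p0 = c.(0 + 0)\{c} has moves =c=> p1
  p1 = (0 + 0)\{c} has moves ∅
LTS(Q): 2 reachable states
  q0 = d.(0 + 0)\{c} has moves =d=> q1
  q1 = (0 + 0)\{c} has moves ∅
Run σ = ⟨c⟩ on P: start {p0}
  after c @ step 1: {p1}
  — P admits the full trace.
Run σ = ⟨c⟩ on Q: start {q0}
  after c @ step 1: ∅  — Q cannot continue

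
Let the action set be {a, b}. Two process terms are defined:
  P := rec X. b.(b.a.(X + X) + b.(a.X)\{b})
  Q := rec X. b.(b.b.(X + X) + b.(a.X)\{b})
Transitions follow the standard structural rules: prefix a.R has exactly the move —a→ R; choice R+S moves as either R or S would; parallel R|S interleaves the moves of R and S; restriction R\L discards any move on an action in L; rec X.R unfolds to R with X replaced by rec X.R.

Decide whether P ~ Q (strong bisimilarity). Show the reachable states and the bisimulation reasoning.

not bisimilar

Reachable graph of P (6 states):
  m0 = rec X. b.(b.a.(X + X) + b.(a.X)\{b}) ⊢ -b-> m1
  m1 = b.a.((rec X. b.(b.a.(X + X) + b.(a.X)\{b})) + (rec X. b.(b.a.(X + X) + b.(a.X)\{b}))) + b.(a.(rec X. b.(b.a.(X + X) + b.(a.X)\{b})))\{b} ⊢ -b-> m2, -b-> m3
  m2 = (a.(rec X. b.(b.a.(X + X) + b.(a.X)\{b})))\{b} ⊢ -a-> m4
  m3 = a.((rec X. b.(b.a.(X + X) + b.(a.X)\{b})) + (rec X. b.(b.a.(X + X) + b.(a.X)\{b}))) ⊢ -a-> m5
  m4 = (rec X. b.(b.a.(X + X) + b.(a.X)\{b}))\{b} ⊢ ·
  m5 = (rec X. b.(b.a.(X + X) + b.(a.X)\{b})) + (rec X. b.(b.a.(X + X) + b.(a.X)\{b})) ⊢ -b-> m1
Reachable graph of Q (6 states):
  n0 = rec X. b.(b.b.(X + X) + b.(a.X)\{b}) ⊢ -b-> n1
  n1 = b.b.((rec X. b.(b.b.(X + X) + b.(a.X)\{b})) + (rec X. b.(b.b.(X + X) + b.(a.X)\{b}))) + b.(a.(rec X. b.(b.b.(X + X) + b.(a.X)\{b})))\{b} ⊢ -b-> n2, -b-> n3
  n2 = (a.(rec X. b.(b.b.(X + X) + b.(a.X)\{b})))\{b} ⊢ -a-> n4
  n3 = b.((rec X. b.(b.b.(X + X) + b.(a.X)\{b})) + (rec X. b.(b.b.(X + X) + b.(a.X)\{b}))) ⊢ -b-> n5
  n4 = (rec X. b.(b.b.(X + X) + b.(a.X)\{b}))\{b} ⊢ ·
  n5 = (rec X. b.(b.b.(X + X) + b.(a.X)\{b})) + (rec X. b.(b.b.(X + X) + b.(a.X)\{b})) ⊢ -b-> n1
Bisimilarity quotient blocks:
  B0 = {m0, m5}
  B1 = {m1}
  B2 = {m3}
  B3 = {m2, n2}
  B4 = {m4, n4}
  B5 = {n0, n5}
  B6 = {n1}
  B7 = {n3}
m0 ∈ B0, n0 ∈ B5 → different blocks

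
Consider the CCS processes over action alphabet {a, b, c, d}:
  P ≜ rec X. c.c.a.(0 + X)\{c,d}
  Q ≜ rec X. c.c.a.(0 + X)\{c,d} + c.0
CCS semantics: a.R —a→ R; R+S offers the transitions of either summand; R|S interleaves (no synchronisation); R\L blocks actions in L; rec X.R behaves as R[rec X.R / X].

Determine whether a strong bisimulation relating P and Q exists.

P ≁ Q

P's transition system — 4 states:
  p0 = rec X. c.c.a.(0 + X)\{c,d} :: —c→ p1
  p1 = c.a.(0 + (rec X. c.c.a.(0 + X)\{c,d}))\{c,d} :: —c→ p2
  p2 = a.(0 + (rec X. c.c.a.(0 + X)\{c,d}))\{c,d} :: —a→ p3
  p3 = (0 + (rec X. c.c.a.(0 + X)\{c,d}))\{c,d} :: deadlocked
Q's transition system — 5 states:
  q0 = rec X. c.c.a.(0 + X)\{c,d} + c.0 :: —c→ q1, —c→ q2
  q1 = 0 :: deadlocked
  q2 = c.a.(0 + (rec X. c.c.a.(0 + X)\{c,d} + c.0))\{c,d} :: —c→ q3
  q3 = a.(0 + (rec X. c.c.a.(0 + X)\{c,d} + c.0))\{c,d} :: —a→ q4
  q4 = (0 + (rec X. c.c.a.(0 + X)\{c,d} + c.0))\{c,d} :: deadlocked
Bisimilarity quotient blocks:
  B0 = {p0}
  B1 = {p1, q2}
  B2 = {p2, q3}
  B3 = {p3, q1, q4}
  B4 = {q0}
p0 ∈ B0, q0 ∈ B4 → different blocks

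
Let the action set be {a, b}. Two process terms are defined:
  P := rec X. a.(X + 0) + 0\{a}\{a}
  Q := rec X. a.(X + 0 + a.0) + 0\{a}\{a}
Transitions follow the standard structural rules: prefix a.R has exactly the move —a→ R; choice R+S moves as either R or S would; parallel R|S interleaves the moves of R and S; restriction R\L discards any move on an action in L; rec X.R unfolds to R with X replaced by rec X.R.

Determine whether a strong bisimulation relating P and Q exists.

P's transition system — 2 states:
  u0 = rec X. a.(X + 0) + 0\{a}\{a} :: -a-> u1
  u1 = (rec X. a.(X + 0) + 0\{a}\{a}) + 0 :: -a-> u1
Q's transition system — 3 states:
  v0 = rec X. a.(X + 0 + a.0) + 0\{a}\{a} :: -a-> v1
  v1 = (rec X. a.(X + 0 + a.0) + 0\{a}\{a}) + 0 + a.0 :: -a-> v1, -a-> v2
  v2 = 0 :: ·
Bisimilarity quotient blocks:
  B0 = {u0, u1}
  B1 = {v0}
  B2 = {v1}
  B3 = {v2}
u0 ∈ B0, v0 ∈ B1 → different blocks

P ≁ Q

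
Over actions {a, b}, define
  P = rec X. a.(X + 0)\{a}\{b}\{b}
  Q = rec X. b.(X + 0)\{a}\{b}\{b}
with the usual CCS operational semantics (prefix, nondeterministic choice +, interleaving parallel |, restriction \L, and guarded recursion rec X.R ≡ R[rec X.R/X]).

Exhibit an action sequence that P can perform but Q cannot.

P's transition system — 2 states:
  p0 = rec X. a.(X + 0)\{a}\{b}\{b} → -a-> p1
  p1 = ((rec X. a.(X + 0)\{a}\{b}\{b}) + 0)\{a}\{b}\{b} → ·
Q's transition system — 2 states:
  q0 = rec X. b.(X + 0)\{a}\{b}\{b} → -b-> q1
  q1 = ((rec X. b.(X + 0)\{a}\{b}\{b}) + 0)\{a}\{b}\{b} → ·
Executing a from P (initial set {p0}):
  after a @ step 1: {p1}
  ✓ P
Executing a from Q (initial set {q0}):
  after a @ step 1: ∅  — Q cannot continue

a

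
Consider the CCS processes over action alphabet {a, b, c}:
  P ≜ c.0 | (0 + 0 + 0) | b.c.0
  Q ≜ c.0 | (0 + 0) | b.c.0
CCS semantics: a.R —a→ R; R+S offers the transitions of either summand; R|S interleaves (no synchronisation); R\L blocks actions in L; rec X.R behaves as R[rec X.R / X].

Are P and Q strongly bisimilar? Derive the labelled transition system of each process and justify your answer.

Reachable graph of P (6 states):
  s0 = c.0 | (0 + 0 + 0) | b.c.0 has moves —b→ s1, —c→ s2
  s1 = c.0 | (0 + 0 + 0) | c.0 has moves —c→ s3, —c→ s4
  s2 = 0 | (0 + 0 + 0) | b.c.0 has moves —b→ s3
  s3 = 0 | (0 + 0 + 0) | c.0 has moves —c→ s5
  s4 = c.0 | (0 + 0 + 0) | 0 has moves —c→ s5
  s5 = 0 | (0 + 0 + 0) | 0 has moves ∅
Reachable graph of Q (6 states):
  t0 = c.0 | (0 + 0) | b.c.0 has moves —b→ t1, —c→ t2
  t1 = c.0 | (0 + 0) | c.0 has moves —c→ t3, —c→ t4
  t2 = 0 | (0 + 0) | b.c.0 has moves —b→ t3
  t3 = 0 | (0 + 0) | c.0 has moves —c→ t5
  t4 = c.0 | (0 + 0) | 0 has moves —c→ t5
  t5 = 0 | (0 + 0) | 0 has moves ∅
Bisimilarity quotient blocks:
  B0 = {s0, t0}
  B1 = {s2, t2}
  B2 = {s3, s4, t3, t4}
  B3 = {s5, t5}
  B4 = {s1, t1}
s0 ∈ B0, t0 ∈ B0 → same block

bisimilar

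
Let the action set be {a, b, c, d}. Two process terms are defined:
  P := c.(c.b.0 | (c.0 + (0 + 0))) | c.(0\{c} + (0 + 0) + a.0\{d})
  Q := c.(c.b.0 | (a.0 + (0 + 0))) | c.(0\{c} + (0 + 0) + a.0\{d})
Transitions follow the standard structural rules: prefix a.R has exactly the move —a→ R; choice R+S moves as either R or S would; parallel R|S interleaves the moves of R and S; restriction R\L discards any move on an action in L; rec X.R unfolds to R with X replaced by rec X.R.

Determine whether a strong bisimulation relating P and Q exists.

P's transition system — 21 states:
  s0 = c.(c.b.0 | (c.0 + (0 + 0))) | c.(0\{c} + (0 + 0) + a.0\{d}) → --c--▸ s1, --c--▸ s2
  s1 = c.(c.b.0 | (c.0 + (0 + 0))) | (0\{c} + (0 + 0) + a.0\{d}) → --a--▸ s3, --c--▸ s4
  s2 = c.b.0 | (c.0 + (0 + 0)) | c.(0\{c} + (0 + 0) + a.0\{d}) → --c--▸ s4, --c--▸ s5, --c--▸ s6
  s3 = c.(c.b.0 | (c.0 + (0 + 0))) | 0\{d} → --c--▸ s7
  s4 = c.b.0 | (c.0 + (0 + 0)) | (0\{c} + (0 + 0) + a.0\{d}) → --a--▸ s7, --c--▸ s8, --c--▸ s9
  s5 = b.0 | (c.0 + (0 + 0)) | c.(0\{c} + (0 + 0) + a.0\{d}) → --b--▸ s10, --c--▸ s11, --c--▸ s8
  s6 = c.b.0 | 0 | c.(0\{c} + (0 + 0) + a.0\{d}) → --c--▸ s11, --c--▸ s9
  s7 = c.b.0 | (c.0 + (0 + 0)) | 0\{d} → --c--▸ s12, --c--▸ s13
  s8 = b.0 | (c.0 + (0 + 0)) | (0\{c} + (0 + 0) + a.0\{d}) → --a--▸ s12, --b--▸ s14, --c--▸ s15
  s9 = c.b.0 | 0 | (0\{c} + (0 + 0) + a.0\{d}) → --a--▸ s13, --c--▸ s15
  s10 = 0 | (c.0 + (0 + 0)) | c.(0\{c} + (0 + 0) + a.0\{d}) → --c--▸ s14, --c--▸ s16
  s11 = b.0 | 0 | c.(0\{c} + (0 + 0) + a.0\{d}) → --b--▸ s16, --c--▸ s15
  s12 = b.0 | (c.0 + (0 + 0)) | 0\{d} → --b--▸ s17, --c--▸ s18
  s13 = c.b.0 | 0 | 0\{d} → --c--▸ s18
  s14 = 0 | (c.0 + (0 + 0)) | (0\{c} + (0 + 0) + a.0\{d}) → --a--▸ s17, --c--▸ s19
  s15 = b.0 | 0 | (0\{c} + (0 + 0) + a.0\{d}) → --a--▸ s18, --b--▸ s19
  s16 = 0 | 0 | c.(0\{c} + (0 + 0) + a.0\{d}) → --c--▸ s19
  s17 = 0 | (c.0 + (0 + 0)) | 0\{d} → --c--▸ s20
  s18 = b.0 | 0 | 0\{d} → --b--▸ s20
  s19 = 0 | 0 | (0\{c} + (0 + 0) + a.0\{d}) → --a--▸ s20
  s20 = 0 | 0 | 0\{d} → deadlocked
Q's transition system — 21 states:
  t0 = c.(c.b.0 | (a.0 + (0 + 0))) | c.(0\{c} + (0 + 0) + a.0\{d}) → --c--▸ t1, --c--▸ t2
  t1 = c.(c.b.0 | (a.0 + (0 + 0))) | (0\{c} + (0 + 0) + a.0\{d}) → --a--▸ t3, --c--▸ t4
  t2 = c.b.0 | (a.0 + (0 + 0)) | c.(0\{c} + (0 + 0) + a.0\{d}) → --a--▸ t5, --c--▸ t4, --c--▸ t6
  t3 = c.(c.b.0 | (a.0 + (0 + 0))) | 0\{d} → --c--▸ t7
  t4 = c.b.0 | (a.0 + (0 + 0)) | (0\{c} + (0 + 0) + a.0\{d}) → --a--▸ t7, --a--▸ t8, --c--▸ t9
  t5 = c.b.0 | 0 | c.(0\{c} + (0 + 0) + a.0\{d}) → --c--▸ t10, --c--▸ t8
  t6 = b.0 | (a.0 + (0 + 0)) | c.(0\{c} + (0 + 0) + a.0\{d}) → --a--▸ t10, --b--▸ t11, --c--▸ t9
  t7 = c.b.0 | (a.0 + (0 + 0)) | 0\{d} → --a--▸ t12, --c--▸ t13
  t8 = c.b.0 | 0 | (0\{c} + (0 + 0) + a.0\{d}) → --a--▸ t12, --c--▸ t14
  t9 = b.0 | (a.0 + (0 + 0)) | (0\{c} + (0 + 0) + a.0\{d}) → --a--▸ t13, --a--▸ t14, --b--▸ t15
  t10 = b.0 | 0 | c.(0\{c} + (0 + 0) + a.0\{d}) → --b--▸ t16, --c--▸ t14
  t11 = 0 | (a.0 + (0 + 0)) | c.(0\{c} + (0 + 0) + a.0\{d}) → --a--▸ t16, --c--▸ t15
  t12 = c.b.0 | 0 | 0\{d} → --c--▸ t17
  t13 = b.0 | (a.0 + (0 + 0)) | 0\{d} → --a--▸ t17, --b--▸ t18
  t14 = b.0 | 0 | (0\{c} + (0 + 0) + a.0\{d}) → --a--▸ t17, --b--▸ t19
  t15 = 0 | (a.0 + (0 + 0)) | (0\{c} + (0 + 0) + a.0\{d}) → --a--▸ t18, --a--▸ t19
  t16 = 0 | 0 | c.(0\{c} + (0 + 0) + a.0\{d}) → --c--▸ t19
  t17 = b.0 | 0 | 0\{d} → --b--▸ t20
  t18 = 0 | (a.0 + (0 + 0)) | 0\{d} → --a--▸ t20
  t19 = 0 | 0 | (0\{c} + (0 + 0) + a.0\{d}) → --a--▸ t20
  t20 = 0 | 0 | 0\{d} → deadlocked
Partition-refinement fixed point:
  B0 = {s0}
  B1 = {s1}
  B2 = {s3}
  B3 = {s7}
  B4 = {s12}
  B5 = {s18, t17}
  B6 = {s20, t20}
  B7 = {s17}
  B8 = {s13, t12}
  B9 = {s4}
  B10 = {s9, t7, t8}
  B11 = {s15, t13, t14}
  B12 = {s19, t18, t19}
  B13 = {s8}
  B14 = {s14}
  B15 = {s2}
  B16 = {s6, t5}
  B17 = {s11, t10}
  B18 = {s16, t16}
  B19 = {s5}
  B20 = {s10}
  B21 = {t0}
  B22 = {t2}
  B23 = {t4}
  B24 = {t9}
  B25 = {t15}
  B26 = {t6}
  B27 = {t11}
  B28 = {t1}
  B29 = {t3}
s0 ∈ B0, t0 ∈ B21 → different blocks

P ≁ Q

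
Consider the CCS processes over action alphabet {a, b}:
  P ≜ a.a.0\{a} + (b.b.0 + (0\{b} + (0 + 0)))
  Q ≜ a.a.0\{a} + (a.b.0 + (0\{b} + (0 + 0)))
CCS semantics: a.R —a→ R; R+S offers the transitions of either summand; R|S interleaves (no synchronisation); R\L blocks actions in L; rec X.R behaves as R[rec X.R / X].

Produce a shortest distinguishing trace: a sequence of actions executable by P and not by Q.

P's transition system — 5 states:
  m0 = a.a.0\{a} + (b.b.0 + (0\{b} + (0 + 0))) :: -a-> m1, -b-> m2
  m1 = a.0\{a} :: -a-> m3
  m2 = b.0 :: -b-> m4
  m3 = 0\{a} :: (no moves)
  m4 = 0 :: (no moves)
Q's transition system — 5 states:
  n0 = a.a.0\{a} + (a.b.0 + (0\{b} + (0 + 0))) :: -a-> n1, -a-> n2
  n1 = a.0\{a} :: -a-> n3
  n2 = b.0 :: -b-> n4
  n3 = 0\{a} :: (no moves)
  n4 = 0 :: (no moves)
Executing b from P (initial set {m0}):
  after b @ step 1: {m2}
  ✓ P
Executing b from Q (initial set {n0}):
  after b @ step 1: ∅  — Q cannot continue

b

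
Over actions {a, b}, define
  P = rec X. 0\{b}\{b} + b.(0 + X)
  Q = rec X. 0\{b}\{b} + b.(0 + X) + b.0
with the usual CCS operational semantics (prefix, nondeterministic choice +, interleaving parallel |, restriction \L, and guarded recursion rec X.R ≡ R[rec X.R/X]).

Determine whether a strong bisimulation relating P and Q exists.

P's transition system — 2 states:
  m0 = rec X. 0\{b}\{b} + b.(0 + X) | --b--▸ m1
  m1 = 0 + (rec X. 0\{b}\{b} + b.(0 + X)) | --b--▸ m1
Q's transition system — 3 states:
  n0 = rec X. 0\{b}\{b} + b.(0 + X) + b.0 | --b--▸ n1, --b--▸ n2
  n1 = 0 | ∅
  n2 = 0 + (rec X. 0\{b}\{b} + b.(0 + X) + b.0) | --b--▸ n1, --b--▸ n2
Partition-refinement fixed point:
  B0 = {m0, m1}
  B1 = {n0, n2}
  B2 = {n1}
m0 ∈ B0, n0 ∈ B1 → different blocks

NO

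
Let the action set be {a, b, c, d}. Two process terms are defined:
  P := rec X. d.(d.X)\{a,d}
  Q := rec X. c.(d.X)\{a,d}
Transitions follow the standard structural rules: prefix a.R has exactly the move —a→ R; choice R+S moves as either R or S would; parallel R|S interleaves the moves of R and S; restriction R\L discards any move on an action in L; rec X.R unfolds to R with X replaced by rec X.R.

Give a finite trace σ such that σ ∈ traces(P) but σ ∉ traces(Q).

d

Reachable graph of P (2 states):
  s0 = rec X. d.(d.X)\{a,d} has moves —d→ s1
  s1 = (d.(rec X. d.(d.X)\{a,d}))\{a,d} has moves ∅
Reachable graph of Q (2 states):
  t0 = rec X. c.(d.X)\{a,d} has moves —c→ t1
  t1 = (d.(rec X. c.(d.X)\{a,d}))\{a,d} has moves ∅
Executing d from P (initial set {s0}):
  [1] d ⇒ {s1}
  P completes σ.
Executing d from Q (initial set {t0}):
  [1] d ⇒ ∅ (Q stuck)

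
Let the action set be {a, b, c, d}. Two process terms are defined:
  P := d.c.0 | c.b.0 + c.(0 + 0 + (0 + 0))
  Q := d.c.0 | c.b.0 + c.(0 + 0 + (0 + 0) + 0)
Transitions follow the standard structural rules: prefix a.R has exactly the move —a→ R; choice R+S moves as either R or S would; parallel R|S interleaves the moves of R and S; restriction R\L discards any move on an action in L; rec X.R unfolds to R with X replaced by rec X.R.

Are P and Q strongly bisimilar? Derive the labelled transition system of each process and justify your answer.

P ~ Q

Reachable graph of P (10 states):
  p0 = d.c.0 | c.b.0 + c.(0 + 0 + (0 + 0)) → =c=> p1, =c=> p2, =d=> p3
  p1 = 0 + 0 + (0 + 0) → stopped
  p2 = d.c.0 | b.0 → =b=> p4, =d=> p5
  p3 = c.0 | c.b.0 → =c=> p5, =c=> p6
  p4 = d.c.0 | 0 → =d=> p7
  p5 = c.0 | b.0 → =b=> p7, =c=> p8
  p6 = 0 | c.b.0 → =c=> p8
  p7 = c.0 | 0 → =c=> p9
  p8 = 0 | b.0 → =b=> p9
  p9 = 0 | 0 → stopped
Reachable graph of Q (10 states):
  q0 = d.c.0 | c.b.0 + c.(0 + 0 + (0 + 0) + 0) → =c=> q1, =c=> q2, =d=> q3
  q1 = 0 + 0 + (0 + 0) + 0 → stopped
  q2 = d.c.0 | b.0 → =b=> q4, =d=> q5
  q3 = c.0 | c.b.0 → =c=> q5, =c=> q6
  q4 = d.c.0 | 0 → =d=> q7
  q5 = c.0 | b.0 → =b=> q7, =c=> q8
  q6 = 0 | c.b.0 → =c=> q8
  q7 = c.0 | 0 → =c=> q9
  q8 = 0 | b.0 → =b=> q9
  q9 = 0 | 0 → stopped
Coarsest stable partition (strong bisimilarity classes):
  B0 = {p0, q0}
  B1 = {p1, p9, q1, q9}
  B2 = {p2, q2}
  B3 = {p5, q5}
  B4 = {p8, q8}
  B5 = {p7, q7}
  B6 = {p4, q4}
  B7 = {p3, q3}
  B8 = {p6, q6}
p0 ∈ B0, q0 ∈ B0 → same block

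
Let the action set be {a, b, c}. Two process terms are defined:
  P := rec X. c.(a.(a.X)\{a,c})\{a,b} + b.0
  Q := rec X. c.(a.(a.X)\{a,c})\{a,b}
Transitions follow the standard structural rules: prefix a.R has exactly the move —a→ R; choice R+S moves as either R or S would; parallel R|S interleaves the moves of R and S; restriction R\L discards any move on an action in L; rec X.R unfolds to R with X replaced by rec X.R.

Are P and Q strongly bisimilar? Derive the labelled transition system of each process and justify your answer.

NO

Reachable graph of P (3 states):
  s0 = rec X. c.(a.(a.X)\{a,c})\{a,b} + b.0 has moves -b-> s1, -c-> s2
  s1 = 0 has moves ·
  s2 = (a.(a.(rec X. c.(a.(a.X)\{a,c})\{a,b} + b.0))\{a,c})\{a,b} has moves ·
Reachable graph of Q (2 states):
  t0 = rec X. c.(a.(a.X)\{a,c})\{a,b} has moves -c-> t1
  t1 = (a.(a.(rec X. c.(a.(a.X)\{a,c})\{a,b}))\{a,c})\{a,b} has moves ·
Bisimilarity quotient blocks:
  B0 = {s0}
  B1 = {s1, s2, t1}
  B2 = {t0}
s0 ∈ B0, t0 ∈ B2 → different blocks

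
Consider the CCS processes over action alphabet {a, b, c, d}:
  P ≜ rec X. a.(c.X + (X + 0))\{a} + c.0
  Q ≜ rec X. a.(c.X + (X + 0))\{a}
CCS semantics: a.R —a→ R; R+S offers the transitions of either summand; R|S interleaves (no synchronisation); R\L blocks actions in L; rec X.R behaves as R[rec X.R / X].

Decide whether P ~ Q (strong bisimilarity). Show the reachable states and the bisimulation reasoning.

NO

P's transition system — 5 states:
  s0 = rec X. a.(c.X + (X + 0))\{a} + c.0 ⊢ =a=> s1, =c=> s2
  s1 = (c.(rec X. a.(c.X + (X + 0))\{a} + c.0) + ((rec X. a.(c.X + (X + 0))\{a} + c.0) + 0))\{a} ⊢ =c=> s3, =c=> s4
  s2 = 0 ⊢ ·
  s3 = (rec X. a.(c.X + (X + 0))\{a} + c.0)\{a} ⊢ =c=> s4
  s4 = 0\{a} ⊢ ·
Q's transition system — 3 states:
  t0 = rec X. a.(c.X + (X + 0))\{a} ⊢ =a=> t1
  t1 = (c.(rec X. a.(c.X + (X + 0))\{a}) + ((rec X. a.(c.X + (X + 0))\{a}) + 0))\{a} ⊢ =c=> t2
  t2 = (rec X. a.(c.X + (X + 0))\{a})\{a} ⊢ ·
Partition-refinement fixed point:
  B0 = {s0}
  B1 = {s1}
  B2 = {s3, t1}
  B3 = {s2, s4, t2}
  B4 = {t0}
s0 ∈ B0, t0 ∈ B4 → different blocks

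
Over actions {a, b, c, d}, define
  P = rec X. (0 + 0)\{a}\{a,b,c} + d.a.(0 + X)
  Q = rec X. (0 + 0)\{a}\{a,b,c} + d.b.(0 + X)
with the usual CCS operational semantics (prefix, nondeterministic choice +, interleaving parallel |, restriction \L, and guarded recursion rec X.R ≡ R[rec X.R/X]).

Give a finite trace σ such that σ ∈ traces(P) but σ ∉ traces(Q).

da

P's transition system — 3 states:
  p0 = rec X. (0 + 0)\{a}\{a,b,c} + d.a.(0 + X) ⊢ --d--▸ p1
  p1 = a.(0 + (rec X. (0 + 0)\{a}\{a,b,c} + d.a.(0 + X))) ⊢ --a--▸ p2
  p2 = 0 + (rec X. (0 + 0)\{a}\{a,b,c} + d.a.(0 + X)) ⊢ --d--▸ p1
Q's transition system — 3 states:
  q0 = rec X. (0 + 0)\{a}\{a,b,c} + d.b.(0 + X) ⊢ --d--▸ q1
  q1 = b.(0 + (rec X. (0 + 0)\{a}\{a,b,c} + d.b.(0 + X))) ⊢ --b--▸ q2
  q2 = 0 + (rec X. (0 + 0)\{a}\{a,b,c} + d.b.(0 + X)) ⊢ --d--▸ q1
Run σ = ⟨da⟩ on P: start {p0}
  step 1 (d): {p1}
  step 2 (a): {p2}
  P completes σ.
Run σ = ⟨da⟩ on Q: start {q0}
  step 1 (d): {q1}
  step 2 (a): ∅ (Q stuck)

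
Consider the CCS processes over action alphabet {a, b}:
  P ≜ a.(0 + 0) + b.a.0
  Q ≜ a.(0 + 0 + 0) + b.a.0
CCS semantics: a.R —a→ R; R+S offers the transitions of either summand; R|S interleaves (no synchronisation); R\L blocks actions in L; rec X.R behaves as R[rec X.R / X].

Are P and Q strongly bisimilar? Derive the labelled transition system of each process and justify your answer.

bisimilar

P's transition system — 4 states:
  s0 = a.(0 + 0) + b.a.0 → ··a··> s1, ··b··> s2
  s1 = 0 + 0 → deadlocked
  s2 = a.0 → ··a··> s3
  s3 = 0 → deadlocked
Q's transition system — 4 states:
  t0 = a.(0 + 0 + 0) + b.a.0 → ··a··> t1, ··b··> t2
  t1 = 0 + 0 + 0 → deadlocked
  t2 = a.0 → ··a··> t3
  t3 = 0 → deadlocked
Partition-refinement fixed point:
  B0 = {s0, t0}
  B1 = {s1, s3, t1, t3}
  B2 = {s2, t2}
s0 ∈ B0, t0 ∈ B0 → same block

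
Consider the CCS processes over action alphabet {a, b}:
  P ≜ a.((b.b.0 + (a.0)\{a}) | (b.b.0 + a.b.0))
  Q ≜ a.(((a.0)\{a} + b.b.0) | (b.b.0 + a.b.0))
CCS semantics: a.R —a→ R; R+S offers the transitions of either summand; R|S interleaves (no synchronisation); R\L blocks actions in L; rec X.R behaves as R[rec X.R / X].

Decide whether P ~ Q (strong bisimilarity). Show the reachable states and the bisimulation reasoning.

YES

LTS(P): 10 reachable states
  s0 = a.((b.b.0 + (a.0)\{a}) | (b.b.0 + a.b.0)) :: =a=> s1
  s1 = (b.b.0 + (a.0)\{a}) | (b.b.0 + a.b.0) :: =a=> s2, =b=> s2, =b=> s3
  s2 = (b.b.0 + (a.0)\{a}) | b.0 :: =b=> s4, =b=> s5
  s3 = b.0 | (b.b.0 + a.b.0) :: =a=> s5, =b=> s5, =b=> s6
  s4 = (b.b.0 + (a.0)\{a}) | 0 :: =b=> s7
  s5 = b.0 | b.0 :: =b=> s7, =b=> s8
  s6 = 0 | (b.b.0 + a.b.0) :: =a=> s8, =b=> s8
  s7 = b.0 | 0 :: =b=> s9
  s8 = 0 | b.0 :: =b=> s9
  s9 = 0 | 0 :: ·
LTS(Q): 10 reachable states
  t0 = a.(((a.0)\{a} + b.b.0) | (b.b.0 + a.b.0)) :: =a=> t1
  t1 = ((a.0)\{a} + b.b.0) | (b.b.0 + a.b.0) :: =a=> t2, =b=> t2, =b=> t3
  t2 = ((a.0)\{a} + b.b.0) | b.0 :: =b=> t4, =b=> t5
  t3 = b.0 | (b.b.0 + a.b.0) :: =a=> t5, =b=> t5, =b=> t6
  t4 = ((a.0)\{a} + b.b.0) | 0 :: =b=> t7
  t5 = b.0 | b.0 :: =b=> t7, =b=> t8
  t6 = 0 | (b.b.0 + a.b.0) :: =a=> t8, =b=> t8
  t7 = b.0 | 0 :: =b=> t9
  t8 = 0 | b.0 :: =b=> t9
  t9 = 0 | 0 :: ·
Bisimilarity quotient blocks:
  B0 = {s0, t0}
  B1 = {s1, t1}
  B2 = {s3, t3}
  B3 = {s4, s5, t4, t5}
  B4 = {s7, s8, t7, t8}
  B5 = {s9, t9}
  B6 = {s6, t6}
  B7 = {s2, t2}
s0 ∈ B0, t0 ∈ B0 → same block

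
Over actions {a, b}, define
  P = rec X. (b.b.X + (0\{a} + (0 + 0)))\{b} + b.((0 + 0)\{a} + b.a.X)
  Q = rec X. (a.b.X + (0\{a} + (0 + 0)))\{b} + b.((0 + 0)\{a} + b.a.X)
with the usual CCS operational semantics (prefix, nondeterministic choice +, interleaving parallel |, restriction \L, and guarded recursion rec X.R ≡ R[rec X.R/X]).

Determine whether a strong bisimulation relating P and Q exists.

P ≁ Q

Reachable graph of P (3 states):
  p0 = rec X. (b.b.X + (0\{a} + (0 + 0)))\{b} + b.((0 + 0)\{a} + b.a.X) → ··b··> p1
  p1 = (0 + 0)\{a} + b.a.(rec X. (b.b.X + (0\{a} + (0 + 0)))\{b} + b.((0 + 0)\{a} + b.a.X)) → ··b··> p2
  p2 = a.(rec X. (b.b.X + (0\{a} + (0 + 0)))\{b} + b.((0 + 0)\{a} + b.a.X)) → ··a··> p0
Reachable graph of Q (4 states):
  q0 = rec X. (a.b.X + (0\{a} + (0 + 0)))\{b} + b.((0 + 0)\{a} + b.a.X) → ··a··> q1, ··b··> q2
  q1 = (b.(rec X. (a.b.X + (0\{a} + (0 + 0)))\{b} + b.((0 + 0)\{a} + b.a.X)))\{b} → stopped
  q2 = (0 + 0)\{a} + b.a.(rec X. (a.b.X + (0\{a} + (0 + 0)))\{b} + b.((0 + 0)\{a} + b.a.X)) → ··b··> q3
  q3 = a.(rec X. (a.b.X + (0\{a} + (0 + 0)))\{b} + b.((0 + 0)\{a} + b.a.X)) → ··a··> q0
Coarsest stable partition (strong bisimilarity classes):
  B0 = {p0}
  B1 = {p1}
  B2 = {p2}
  B3 = {q0}
  B4 = {q1}
  B5 = {q2}
  B6 = {q3}
p0 ∈ B0, q0 ∈ B3 → different blocks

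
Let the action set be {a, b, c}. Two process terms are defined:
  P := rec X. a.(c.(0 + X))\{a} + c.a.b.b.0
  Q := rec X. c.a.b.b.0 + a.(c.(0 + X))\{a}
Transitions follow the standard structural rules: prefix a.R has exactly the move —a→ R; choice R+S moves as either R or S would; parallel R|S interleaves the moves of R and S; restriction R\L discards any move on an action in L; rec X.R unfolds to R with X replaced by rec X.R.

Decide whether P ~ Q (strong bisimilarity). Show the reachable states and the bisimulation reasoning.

YES

Reachable graph of P (8 states):
  s0 = rec X. a.(c.(0 + X))\{a} + c.a.b.b.0 :: ··a··> s1, ··c··> s2
  s1 = (c.(0 + (rec X. a.(c.(0 + X))\{a} + c.a.b.b.0)))\{a} :: ··c··> s3
  s2 = a.b.b.0 :: ··a··> s4
  s3 = (0 + (rec X. a.(c.(0 + X))\{a} + c.a.b.b.0))\{a} :: ··c··> s5
  s4 = b.b.0 :: ··b··> s6
  s5 = (a.b.b.0)\{a} :: (no moves)
  s6 = b.0 :: ··b··> s7
  s7 = 0 :: (no moves)
Reachable graph of Q (8 states):
  t0 = rec X. c.a.b.b.0 + a.(c.(0 + X))\{a} :: ··a··> t1, ··c··> t2
  t1 = (c.(0 + (rec X. c.a.b.b.0 + a.(c.(0 + X))\{a})))\{a} :: ··c··> t3
  t2 = a.b.b.0 :: ··a··> t4
  t3 = (0 + (rec X. c.a.b.b.0 + a.(c.(0 + X))\{a}))\{a} :: ··c··> t5
  t4 = b.b.0 :: ··b··> t6
  t5 = (a.b.b.0)\{a} :: (no moves)
  t6 = b.0 :: ··b··> t7
  t7 = 0 :: (no moves)
Bisimilarity quotient blocks:
  B0 = {s0, t0}
  B1 = {s2, t2}
  B2 = {s4, t4}
  B3 = {s6, t6}
  B4 = {s5, s7, t5, t7}
  B5 = {s1, t1}
  B6 = {s3, t3}
s0 ∈ B0, t0 ∈ B0 → same block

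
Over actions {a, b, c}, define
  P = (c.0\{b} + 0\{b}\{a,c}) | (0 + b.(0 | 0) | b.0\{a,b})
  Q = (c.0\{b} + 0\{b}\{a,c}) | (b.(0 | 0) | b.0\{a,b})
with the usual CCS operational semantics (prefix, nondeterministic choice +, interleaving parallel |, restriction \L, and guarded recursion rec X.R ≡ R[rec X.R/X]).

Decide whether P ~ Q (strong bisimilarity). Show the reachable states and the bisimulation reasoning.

LTS(P): 8 reachable states
  s0 = (c.0\{b} + 0\{b}\{a,c}) | (0 + b.(0 | 0) | b.0\{a,b}) ⊢ =b=> s1, =b=> s2, =c=> s3
  s1 = (c.0\{b} + 0\{b}\{a,c}) | (0 | 0 | b.0\{a,b}) ⊢ =b=> s4, =c=> s5
  s2 = (c.0\{b} + 0\{b}\{a,c}) | (b.(0 | 0) | 0\{a,b}) ⊢ =b=> s4, =c=> s6
  s3 = 0\{b} | (0 + b.(0 | 0) | b.0\{a,b}) ⊢ =b=> s5, =b=> s6
  s4 = (c.0\{b} + 0\{b}\{a,c}) | (0 | 0 | 0\{a,b}) ⊢ =c=> s7
  s5 = 0\{b} | (0 | 0 | b.0\{a,b}) ⊢ =b=> s7
  s6 = 0\{b} | (b.(0 | 0) | 0\{a,b}) ⊢ =b=> s7
  s7 = 0\{b} | (0 | 0 | 0\{a,b}) ⊢ (no moves)
LTS(Q): 8 reachable states
  t0 = (c.0\{b} + 0\{b}\{a,c}) | (b.(0 | 0) | b.0\{a,b}) ⊢ =b=> t1, =b=> t2, =c=> t3
  t1 = (c.0\{b} + 0\{b}\{a,c}) | (0 | 0 | b.0\{a,b}) ⊢ =b=> t4, =c=> t5
  t2 = (c.0\{b} + 0\{b}\{a,c}) | (b.(0 | 0) | 0\{a,b}) ⊢ =b=> t4, =c=> t6
  t3 = 0\{b} | (b.(0 | 0) | b.0\{a,b}) ⊢ =b=> t5, =b=> t6
  t4 = (c.0\{b} + 0\{b}\{a,c}) | (0 | 0 | 0\{a,b}) ⊢ =c=> t7
  t5 = 0\{b} | (0 | 0 | b.0\{a,b}) ⊢ =b=> t7
  t6 = 0\{b} | (b.(0 | 0) | 0\{a,b}) ⊢ =b=> t7
  t7 = 0\{b} | (0 | 0 | 0\{a,b}) ⊢ (no moves)
Coarsest stable partition (strong bisimilarity classes):
  B0 = {s0, t0}
  B1 = {s3, t3}
  B2 = {s5, s6, t5, t6}
  B3 = {s7, t7}
  B4 = {s1, s2, t1, t2}
  B5 = {s4, t4}
s0 ∈ B0, t0 ∈ B0 → same block

P ~ Q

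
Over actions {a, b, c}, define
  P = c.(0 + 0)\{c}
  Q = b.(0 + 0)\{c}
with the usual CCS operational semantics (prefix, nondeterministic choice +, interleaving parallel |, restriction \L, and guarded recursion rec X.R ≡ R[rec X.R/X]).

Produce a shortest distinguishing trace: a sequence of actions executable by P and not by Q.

c

LTS(P): 2 reachable states
  s0 = c.(0 + 0)\{c} has moves =c=> s1
  s1 = (0 + 0)\{c} has moves (no moves)
LTS(Q): 2 reachable states
  t0 = b.(0 + 0)\{c} has moves =b=> t1
  t1 = (0 + 0)\{c} has moves (no moves)
Trace ⟨c⟩ through P, begin at {s0}:
  [1] c ⇒ {s1}
  ✓ P
Trace ⟨c⟩ through Q, begin at {t0}:
  [1] c ⇒ ∅  — Q cannot continue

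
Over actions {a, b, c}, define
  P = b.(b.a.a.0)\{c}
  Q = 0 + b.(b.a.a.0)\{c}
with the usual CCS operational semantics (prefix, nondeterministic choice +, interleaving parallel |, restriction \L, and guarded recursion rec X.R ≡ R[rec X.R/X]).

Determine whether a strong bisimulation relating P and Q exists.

P ~ Q

LTS(P): 5 reachable states
  m0 = b.(b.a.a.0)\{c} has moves ··b··> m1
  m1 = (b.a.a.0)\{c} has moves ··b··> m2
  m2 = (a.a.0)\{c} has moves ··a··> m3
  m3 = (a.0)\{c} has moves ··a··> m4
  m4 = 0\{c} has moves stopped
LTS(Q): 5 reachable states
  n0 = 0 + b.(b.a.a.0)\{c} has moves ··b··> n1
  n1 = (b.a.a.0)\{c} has moves ··b··> n2
  n2 = (a.a.0)\{c} has moves ··a··> n3
  n3 = (a.0)\{c} has moves ··a··> n4
  n4 = 0\{c} has moves stopped
Partition-refinement fixed point:
  B0 = {m0, n0}
  B1 = {m1, n1}
  B2 = {m2, n2}
  B3 = {m3, n3}
  B4 = {m4, n4}
m0 ∈ B0, n0 ∈ B0 → same block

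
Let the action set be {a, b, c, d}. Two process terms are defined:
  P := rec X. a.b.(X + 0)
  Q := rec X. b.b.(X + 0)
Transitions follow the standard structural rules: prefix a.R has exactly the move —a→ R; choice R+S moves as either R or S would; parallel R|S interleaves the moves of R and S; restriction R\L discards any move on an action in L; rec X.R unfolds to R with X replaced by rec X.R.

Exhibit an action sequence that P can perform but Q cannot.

LTS(P): 3 reachable states
  u0 = rec X. a.b.(X + 0) ⊢ =a=> u1
  u1 = b.((rec X. a.b.(X + 0)) + 0) ⊢ =b=> u2
  u2 = (rec X. a.b.(X + 0)) + 0 ⊢ =a=> u1
LTS(Q): 3 reachable states
  v0 = rec X. b.b.(X + 0) ⊢ =b=> v1
  v1 = b.((rec X. b.b.(X + 0)) + 0) ⊢ =b=> v2
  v2 = (rec X. b.b.(X + 0)) + 0 ⊢ =b=> v1
Executing a from P (initial set {u0}):
  after a @ step 1: {u1}
  — P admits the full trace.
Executing a from Q (initial set {v0}):
  after a @ step 1: no successor for Q

a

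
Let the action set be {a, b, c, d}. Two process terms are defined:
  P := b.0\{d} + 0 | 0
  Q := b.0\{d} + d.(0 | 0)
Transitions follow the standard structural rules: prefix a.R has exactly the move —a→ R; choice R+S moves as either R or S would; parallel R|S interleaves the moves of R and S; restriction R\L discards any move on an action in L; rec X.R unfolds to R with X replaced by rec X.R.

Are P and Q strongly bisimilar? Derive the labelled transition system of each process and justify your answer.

NO

P's transition system — 2 states:
  u0 = b.0\{d} + 0 | 0 | --b--▸ u1
  u1 = 0\{d} | ∅
Q's transition system — 3 states:
  v0 = b.0\{d} + d.(0 | 0) | --b--▸ v1, --d--▸ v2
  v1 = 0\{d} | ∅
  v2 = 0 | 0 | ∅
Coarsest stable partition (strong bisimilarity classes):
  B0 = {u0}
  B1 = {u1, v1, v2}
  B2 = {v0}
u0 ∈ B0, v0 ∈ B2 → different blocks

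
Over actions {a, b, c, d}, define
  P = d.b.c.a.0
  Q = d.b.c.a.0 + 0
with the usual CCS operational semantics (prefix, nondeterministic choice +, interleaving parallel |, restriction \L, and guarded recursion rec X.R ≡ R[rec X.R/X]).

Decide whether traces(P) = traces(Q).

LTS(P): 5 reachable states
  s0 = d.b.c.a.0 ⊢ --d--▸ s1
  s1 = b.c.a.0 ⊢ --b--▸ s2
  s2 = c.a.0 ⊢ --c--▸ s3
  s3 = a.0 ⊢ --a--▸ s4
  s4 = 0 ⊢ (no moves)
LTS(Q): 5 reachable states
  t0 = d.b.c.a.0 + 0 ⊢ --d--▸ t1
  t1 = b.c.a.0 ⊢ --b--▸ t2
  t2 = c.a.0 ⊢ --c--▸ t3
  t3 = a.0 ⊢ --a--▸ t4
  t4 = 0 ⊢ (no moves)
Coarsest stable partition (strong bisimilarity classes):
  B0 = {s0, t0}
  B1 = {s1, t1}
  B2 = {s2, t2}
  B3 = {s3, t3}
  B4 = {s4, t4}
s0 ∈ B0, t0 ∈ B0 → same block
Bisimilar ⇒ trace-equivalent.

YES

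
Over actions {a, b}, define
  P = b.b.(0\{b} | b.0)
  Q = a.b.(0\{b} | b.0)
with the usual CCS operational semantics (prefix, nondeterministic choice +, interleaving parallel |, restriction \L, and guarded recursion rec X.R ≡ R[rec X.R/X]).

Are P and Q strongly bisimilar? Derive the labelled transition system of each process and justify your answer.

P's transition system — 4 states:
  m0 = b.b.(0\{b} | b.0) → --b--▸ m1
  m1 = b.(0\{b} | b.0) → --b--▸ m2
  m2 = 0\{b} | b.0 → --b--▸ m3
  m3 = 0\{b} | 0 → deadlocked
Q's transition system — 4 states:
  n0 = a.b.(0\{b} | b.0) → --a--▸ n1
  n1 = b.(0\{b} | b.0) → --b--▸ n2
  n2 = 0\{b} | b.0 → --b--▸ n3
  n3 = 0\{b} | 0 → deadlocked
Coarsest stable partition (strong bisimilarity classes):
  B0 = {m0}
  B1 = {m1, n1}
  B2 = {m2, n2}
  B3 = {m3, n3}
  B4 = {n0}
m0 ∈ B0, n0 ∈ B4 → different blocks

P ≁ Q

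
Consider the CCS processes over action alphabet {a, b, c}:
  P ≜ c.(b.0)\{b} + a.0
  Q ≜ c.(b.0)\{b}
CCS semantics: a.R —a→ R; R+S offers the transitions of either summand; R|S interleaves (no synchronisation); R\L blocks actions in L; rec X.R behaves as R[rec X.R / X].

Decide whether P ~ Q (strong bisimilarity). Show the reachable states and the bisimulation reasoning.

Reachable graph of P (3 states):
  u0 = c.(b.0)\{b} + a.0 :: -a-> u1, -c-> u2
  u1 = 0 :: deadlocked
  u2 = (b.0)\{b} :: deadlocked
Reachable graph of Q (2 states):
  v0 = c.(b.0)\{b} :: -c-> v1
  v1 = (b.0)\{b} :: deadlocked
Bisimilarity quotient blocks:
  B0 = {u0}
  B1 = {u1, u2, v1}
  B2 = {v0}
u0 ∈ B0, v0 ∈ B2 → different blocks

not bisimilar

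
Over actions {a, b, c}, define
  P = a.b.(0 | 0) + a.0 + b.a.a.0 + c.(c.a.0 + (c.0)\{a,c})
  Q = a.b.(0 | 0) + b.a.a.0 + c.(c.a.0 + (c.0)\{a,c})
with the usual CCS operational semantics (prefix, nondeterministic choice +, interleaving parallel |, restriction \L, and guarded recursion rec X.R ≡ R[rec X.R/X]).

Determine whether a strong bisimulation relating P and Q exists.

not bisimilar

LTS(P): 7 reachable states
  s0 = a.b.(0 | 0) + a.0 + b.a.a.0 + c.(c.a.0 + (c.0)\{a,c}) :: =a=> s1, =a=> s2, =b=> s3, =c=> s4
  s1 = 0 :: stopped
  s2 = b.(0 | 0) :: =b=> s5
  s3 = a.a.0 :: =a=> s6
  s4 = c.a.0 + (c.0)\{a,c} :: =c=> s6
  s5 = 0 | 0 :: stopped
  s6 = a.0 :: =a=> s1
LTS(Q): 7 reachable states
  t0 = a.b.(0 | 0) + b.a.a.0 + c.(c.a.0 + (c.0)\{a,c}) :: =a=> t1, =b=> t2, =c=> t3
  t1 = b.(0 | 0) :: =b=> t4
  t2 = a.a.0 :: =a=> t5
  t3 = c.a.0 + (c.0)\{a,c} :: =c=> t5
  t4 = 0 | 0 :: stopped
  t5 = a.0 :: =a=> t6
  t6 = 0 :: stopped
Coarsest stable partition (strong bisimilarity classes):
  B0 = {s0}
  B1 = {s4, t3}
  B2 = {s6, t5}
  B3 = {s1, s5, t4, t6}
  B4 = {s2, t1}
  B5 = {s3, t2}
  B6 = {t0}
s0 ∈ B0, t0 ∈ B6 → different blocks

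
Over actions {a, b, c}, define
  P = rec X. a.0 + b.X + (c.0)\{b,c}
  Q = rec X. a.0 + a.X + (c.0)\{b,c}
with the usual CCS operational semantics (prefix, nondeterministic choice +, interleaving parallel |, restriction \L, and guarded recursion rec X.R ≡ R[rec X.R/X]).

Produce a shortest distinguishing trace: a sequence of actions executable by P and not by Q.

b

Reachable graph of P (2 states):
  p0 = rec X. a.0 + b.X + (c.0)\{b,c} ⊢ -a-> p1, -b-> p0
  p1 = 0 ⊢ ·
Reachable graph of Q (2 states):
  q0 = rec X. a.0 + a.X + (c.0)\{b,c} ⊢ -a-> q0, -a-> q1
  q1 = 0 ⊢ ·
Executing b from P (initial set {p0}):
  step 1 (b): {p0}
  — P admits the full trace.
Executing b from Q (initial set {q0}):
  step 1 (b): ∅  — Q cannot continue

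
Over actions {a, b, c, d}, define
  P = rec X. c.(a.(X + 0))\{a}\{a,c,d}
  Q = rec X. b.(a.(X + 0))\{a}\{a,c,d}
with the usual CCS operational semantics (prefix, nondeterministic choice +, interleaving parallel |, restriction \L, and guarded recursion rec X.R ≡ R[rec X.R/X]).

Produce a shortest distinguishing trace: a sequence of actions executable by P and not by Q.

Reachable graph of P (2 states):
  m0 = rec X. c.(a.(X + 0))\{a}\{a,c,d} → =c=> m1
  m1 = (a.((rec X. c.(a.(X + 0))\{a}\{a,c,d}) + 0))\{a}\{a,c,d} → (no moves)
Reachable graph of Q (2 states):
  n0 = rec X. b.(a.(X + 0))\{a}\{a,c,d} → =b=> n1
  n1 = (a.((rec X. b.(a.(X + 0))\{a}\{a,c,d}) + 0))\{a}\{a,c,d} → (no moves)
Trace ⟨c⟩ through P, begin at {m0}:
  [1] c ⇒ {m1}
  P completes σ.
Trace ⟨c⟩ through Q, begin at {n0}:
  [1] c ⇒ ∅  — Q cannot continue

c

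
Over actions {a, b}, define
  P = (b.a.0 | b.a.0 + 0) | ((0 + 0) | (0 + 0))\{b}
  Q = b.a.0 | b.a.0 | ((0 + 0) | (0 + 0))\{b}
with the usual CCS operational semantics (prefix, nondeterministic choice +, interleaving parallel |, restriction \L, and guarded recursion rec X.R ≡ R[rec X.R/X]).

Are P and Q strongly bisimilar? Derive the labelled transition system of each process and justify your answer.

P's transition system — 9 states:
  m0 = (b.a.0 | b.a.0 + 0) | ((0 + 0) | (0 + 0))\{b} :: =b=> m1, =b=> m2
  m1 = a.0 | b.a.0 | ((0 + 0) | (0 + 0))\{b} :: =a=> m3, =b=> m4
  m2 = b.a.0 | a.0 | ((0 + 0) | (0 + 0))\{b} :: =a=> m5, =b=> m4
  m3 = 0 | b.a.0 | ((0 + 0) | (0 + 0))\{b} :: =b=> m6
  m4 = a.0 | a.0 | ((0 + 0) | (0 + 0))\{b} :: =a=> m6, =a=> m7
  m5 = b.a.0 | 0 | ((0 + 0) | (0 + 0))\{b} :: =b=> m7
  m6 = 0 | a.0 | ((0 + 0) | (0 + 0))\{b} :: =a=> m8
  m7 = a.0 | 0 | ((0 + 0) | (0 + 0))\{b} :: =a=> m8
  m8 = 0 | 0 | ((0 + 0) | (0 + 0))\{b} :: (no moves)
Q's transition system — 9 states:
  n0 = b.a.0 | b.a.0 | ((0 + 0) | (0 + 0))\{b} :: =b=> n1, =b=> n2
  n1 = a.0 | b.a.0 | ((0 + 0) | (0 + 0))\{b} :: =a=> n3, =b=> n4
  n2 = b.a.0 | a.0 | ((0 + 0) | (0 + 0))\{b} :: =a=> n5, =b=> n4
  n3 = 0 | b.a.0 | ((0 + 0) | (0 + 0))\{b} :: =b=> n6
  n4 = a.0 | a.0 | ((0 + 0) | (0 + 0))\{b} :: =a=> n6, =a=> n7
  n5 = b.a.0 | 0 | ((0 + 0) | (0 + 0))\{b} :: =b=> n7
  n6 = 0 | a.0 | ((0 + 0) | (0 + 0))\{b} :: =a=> n8
  n7 = a.0 | 0 | ((0 + 0) | (0 + 0))\{b} :: =a=> n8
  n8 = 0 | 0 | ((0 + 0) | (0 + 0))\{b} :: (no moves)
Partition-refinement fixed point:
  B0 = {m0, n0}
  B1 = {m1, m2, n1, n2}
  B2 = {m3, m5, n3, n5}
  B3 = {m6, m7, n6, n7}
  B4 = {m8, n8}
  B5 = {m4, n4}
m0 ∈ B0, n0 ∈ B0 → same block

YES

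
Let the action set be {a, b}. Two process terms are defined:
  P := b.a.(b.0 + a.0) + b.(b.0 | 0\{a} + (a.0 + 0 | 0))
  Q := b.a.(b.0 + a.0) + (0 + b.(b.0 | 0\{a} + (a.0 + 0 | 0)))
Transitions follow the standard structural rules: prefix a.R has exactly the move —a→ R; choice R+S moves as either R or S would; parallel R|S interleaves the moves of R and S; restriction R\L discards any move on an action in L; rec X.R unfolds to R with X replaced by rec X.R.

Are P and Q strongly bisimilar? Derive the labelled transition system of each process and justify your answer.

P ~ Q

P's transition system — 6 states:
  s0 = b.a.(b.0 + a.0) + b.(b.0 | 0\{a} + (a.0 + 0 | 0)) ⊢ =b=> s1, =b=> s2
  s1 = a.(b.0 + a.0) ⊢ =a=> s3
  s2 = b.0 | 0\{a} + (a.0 + 0 | 0) ⊢ =a=> s4, =b=> s5
  s3 = b.0 + a.0 ⊢ =a=> s4, =b=> s4
  s4 = 0 ⊢ deadlocked
  s5 = 0 | 0\{a} ⊢ deadlocked
Q's transition system — 6 states:
  t0 = b.a.(b.0 + a.0) + (0 + b.(b.0 | 0\{a} + (a.0 + 0 | 0))) ⊢ =b=> t1, =b=> t2
  t1 = a.(b.0 + a.0) ⊢ =a=> t3
  t2 = b.0 | 0\{a} + (a.0 + 0 | 0) ⊢ =a=> t4, =b=> t5
  t3 = b.0 + a.0 ⊢ =a=> t4, =b=> t4
  t4 = 0 ⊢ deadlocked
  t5 = 0 | 0\{a} ⊢ deadlocked
Bisimilarity quotient blocks:
  B0 = {s0, t0}
  B1 = {s2, s3, t2, t3}
  B2 = {s4, s5, t4, t5}
  B3 = {s1, t1}
s0 ∈ B0, t0 ∈ B0 → same block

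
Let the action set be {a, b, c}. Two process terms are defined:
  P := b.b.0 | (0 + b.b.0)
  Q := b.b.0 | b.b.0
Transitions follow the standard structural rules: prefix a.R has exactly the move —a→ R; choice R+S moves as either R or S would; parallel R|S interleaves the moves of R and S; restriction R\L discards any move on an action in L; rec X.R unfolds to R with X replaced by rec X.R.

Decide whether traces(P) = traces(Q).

trace-equivalent

Reachable graph of P (9 states):
  s0 = b.b.0 | (0 + b.b.0) :: =b=> s1, =b=> s2
  s1 = b.0 | (0 + b.b.0) :: =b=> s3, =b=> s4
  s2 = b.b.0 | b.0 :: =b=> s4, =b=> s5
  s3 = 0 | (0 + b.b.0) :: =b=> s6
  s4 = b.0 | b.0 :: =b=> s6, =b=> s7
  s5 = b.b.0 | 0 :: =b=> s7
  s6 = 0 | b.0 :: =b=> s8
  s7 = b.0 | 0 :: =b=> s8
  s8 = 0 | 0 :: (no moves)
Reachable graph of Q (9 states):
  t0 = b.b.0 | b.b.0 :: =b=> t1, =b=> t2
  t1 = b.0 | b.b.0 :: =b=> t3, =b=> t4
  t2 = b.b.0 | b.0 :: =b=> t4, =b=> t5
  t3 = 0 | b.b.0 :: =b=> t6
  t4 = b.0 | b.0 :: =b=> t6, =b=> t7
  t5 = b.b.0 | 0 :: =b=> t7
  t6 = 0 | b.0 :: =b=> t8
  t7 = b.0 | 0 :: =b=> t8
  t8 = 0 | 0 :: (no moves)
Coarsest stable partition (strong bisimilarity classes):
  B0 = {s0, t0}
  B1 = {s1, s2, t1, t2}
  B2 = {s3, s4, s5, t3, t4, t5}
  B3 = {s6, s7, t6, t7}
  B4 = {s8, t8}
s0 ∈ B0, t0 ∈ B0 → same block
Bisimilar ⇒ trace-equivalent.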